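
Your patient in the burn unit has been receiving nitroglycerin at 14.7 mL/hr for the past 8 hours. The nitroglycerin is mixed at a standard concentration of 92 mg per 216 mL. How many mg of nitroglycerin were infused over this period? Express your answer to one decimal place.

Concentration = 92 mg ÷ 216 mL = 0.4259259 mg/mL = 425.9259 mcg/mL
Drug rate = 14.7 mL/hr × 425.9259 mcg/mL = 6261.111 mcg/hr
Total = 6261.111 mcg/hr × 8 hr = 50088.89 mcg = 50.08889 mg

50.1 mg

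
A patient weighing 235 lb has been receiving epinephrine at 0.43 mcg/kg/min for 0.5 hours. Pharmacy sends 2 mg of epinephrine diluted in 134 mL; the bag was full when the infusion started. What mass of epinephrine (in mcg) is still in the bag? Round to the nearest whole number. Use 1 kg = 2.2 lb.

Weight = 235 lb ÷ 2.2 lb/kg = 106.8182 kg
Dose = 0.43 mcg/kg/min × 106.8182 kg = 45.93182 mcg/min
45.93182 mcg/min × 60 min/hr = 2755.909 mcg/hr
Concentration = 2 mg ÷ 134 mL = 0.01492537 mg/mL = 14.92537 mcg/mL
Rate = 2755.909 mcg/hr ÷ 14.92537 mcg/mL = 184.6459 mL/hr
Volume infused = 184.6459 mL/hr × 0.5 hr = 92.32295 mL
Volume remaining = 134 − 92.32295 = 41.67705 mL
Drug remaining = 41.67705 mL × 14.92537 mcg/mL = 622.0455 mcg

622 mcg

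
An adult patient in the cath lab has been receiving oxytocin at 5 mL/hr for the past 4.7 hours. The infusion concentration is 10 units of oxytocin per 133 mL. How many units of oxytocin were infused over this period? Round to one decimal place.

1.8 units

Concentration = 10 units ÷ 133 mL = 0.07518797 units/mL = 75.18797 milliunits/mL
Drug rate = 5 mL/hr × 75.18797 milliunits/mL = 375.9398 milliunits/hr
Total = 375.9398 milliunits/hr × 4.7 hr = 1766.917 milliunits = 1.766917 units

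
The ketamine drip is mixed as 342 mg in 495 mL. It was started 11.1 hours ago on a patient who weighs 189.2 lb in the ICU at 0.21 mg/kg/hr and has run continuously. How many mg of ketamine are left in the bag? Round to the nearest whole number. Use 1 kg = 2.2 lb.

142 mg

Weight = 189.2 lb ÷ 2.2 lb/kg = 86 kg
Dose = 0.21 mg/kg/hr × 86 kg = 18.06 mg/hr
Concentration = 342 mg ÷ 495 mL = 0.6909091 mg/mL
Rate = 18.06 mg/hr ÷ 0.6909091 mg/mL = 26.13947 mL/hr
Volume infused = 26.13947 mL/hr × 11.1 hr = 290.1482 mL
Volume remaining = 495 − 290.1482 = 204.8518 mL
Drug remaining = 204.8518 mL × 0.6909091 mg/mL = 141.534 mg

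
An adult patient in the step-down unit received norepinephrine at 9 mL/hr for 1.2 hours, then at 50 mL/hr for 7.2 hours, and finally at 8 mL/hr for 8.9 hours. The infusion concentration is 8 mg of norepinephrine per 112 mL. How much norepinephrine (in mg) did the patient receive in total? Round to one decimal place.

Concentration = 8 mg ÷ 112 mL = 0.07142857 mg/mL
Stage 1: 9 mL/hr × 1.2 hr = 10.8 mL → 10.8 mL × 0.07142857 mg/mL = 0.7714286 mg
Stage 2: 50 mL/hr × 7.2 hr = 360 mL → 360 mL × 0.07142857 mg/mL = 25.71429 mg
Stage 3: 8 mL/hr × 8.9 hr = 71.2 mL → 71.2 mL × 0.07142857 mg/mL = 5.085714 mg
Total = 0.7714286 + 25.71429 + 5.085714 = 31.57143 mg

31.6 mg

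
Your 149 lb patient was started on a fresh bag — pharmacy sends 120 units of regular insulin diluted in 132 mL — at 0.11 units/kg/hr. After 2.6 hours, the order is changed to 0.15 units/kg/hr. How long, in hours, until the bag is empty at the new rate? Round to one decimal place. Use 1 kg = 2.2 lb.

9.9 hours

Initial rate:
Weight = 149 lb ÷ 2.2 lb/kg = 67.72727 kg
Dose = 0.11 units/kg/hr × 67.72727 kg = 7.45 units/hr
Concentration = 120 units ÷ 132 mL = 0.9090909 units/mL
Rate = 7.45 units/hr ÷ 0.9090909 units/mL = 8.195 mL/hr
Volume infused so far = 8.195 mL/hr × 2.6 hr = 21.307 mL
Volume remaining = 132 − 21.307 = 110.693 mL
New rate:
Dose = 0.15 units/kg/hr × 67.72727 kg = 10.15909 units/hr
Rate = 10.15909 units/hr ÷ 0.9090909 units/mL = 11.175 mL/hr
Time remaining = 110.693 mL ÷ 11.175 mL/hr = 9.905414 hr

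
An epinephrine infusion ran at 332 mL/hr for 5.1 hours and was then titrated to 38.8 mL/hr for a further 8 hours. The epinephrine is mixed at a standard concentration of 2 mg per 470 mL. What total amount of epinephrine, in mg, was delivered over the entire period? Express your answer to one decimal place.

8.5 mg

Concentration = 2 mg ÷ 470 mL = 0.004255319 mg/mL
Stage 1: 332 mL/hr × 5.1 hr = 1693.2 mL → 1693.2 mL × 0.004255319 mg/mL = 7.205106 mg
Stage 2: 38.8 mL/hr × 8 hr = 310.4 mL → 310.4 mL × 0.004255319 mg/mL = 1.320851 mg
Total = 7.205106 + 1.320851 = 8.525957 mg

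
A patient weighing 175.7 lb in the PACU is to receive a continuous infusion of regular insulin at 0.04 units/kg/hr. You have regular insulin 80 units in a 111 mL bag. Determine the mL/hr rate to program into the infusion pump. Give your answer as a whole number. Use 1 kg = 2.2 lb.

Weight = 175.7 lb ÷ 2.2 lb/kg = 79.86364 kg
Dose = 0.04 units/kg/hr × 79.86364 kg = 3.194545 units/hr
Concentration = 80 units ÷ 111 mL = 0.7207207 units/mL
Rate = 3.194545 units/hr ÷ 0.7207207 units/mL = 4.432432 mL/hr

4 mL/hr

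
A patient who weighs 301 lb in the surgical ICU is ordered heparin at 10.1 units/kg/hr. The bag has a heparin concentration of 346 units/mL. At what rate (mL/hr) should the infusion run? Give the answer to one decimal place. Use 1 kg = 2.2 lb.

Weight = 301 lb ÷ 2.2 lb/kg = 136.8182 kg
Dose = 10.1 units/kg/hr × 136.8182 kg = 1381.864 units/hr
Rate = 1381.864 units/hr ÷ 346 units/mL = 3.993826 mL/hr

4.0 mL/hr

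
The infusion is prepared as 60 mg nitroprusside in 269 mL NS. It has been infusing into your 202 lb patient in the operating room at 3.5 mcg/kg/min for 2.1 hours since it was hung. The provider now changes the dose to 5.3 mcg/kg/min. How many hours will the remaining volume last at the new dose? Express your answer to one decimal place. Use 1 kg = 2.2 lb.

Initial rate:
Weight = 202 lb ÷ 2.2 lb/kg = 91.81818 kg
Dose = 3.5 mcg/kg/min × 91.81818 kg = 321.3636 mcg/min
321.3636 mcg/min × 60 min/hr = 19281.82 mcg/hr
Concentration = 60 mg ÷ 269 mL = 0.2230483 mg/mL = 223.0483 mcg/mL
Rate = 19281.82 mcg/hr ÷ 223.0483 mcg/mL = 86.44682 mL/hr
Volume infused so far = 86.44682 mL/hr × 2.1 hr = 181.5383 mL
Volume remaining = 269 − 181.5383 = 87.46168 mL
New rate:
Dose = 5.3 mcg/kg/min × 91.81818 kg = 486.6364 mcg/min
486.6364 mcg/min × 60 min/hr = 29198.18 mcg/hr
Rate = 29198.18 mcg/hr ÷ 223.0483 mcg/mL = 130.9052 mL/hr
Time remaining = 87.46168 mL ÷ 130.9052 mL/hr = 0.66813 hr

0.7 hours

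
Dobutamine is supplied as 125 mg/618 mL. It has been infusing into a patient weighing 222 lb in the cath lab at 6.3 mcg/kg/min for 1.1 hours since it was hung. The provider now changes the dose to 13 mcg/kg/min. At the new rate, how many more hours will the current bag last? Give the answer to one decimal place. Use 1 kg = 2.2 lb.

Initial rate:
Weight = 222 lb ÷ 2.2 lb/kg = 100.9091 kg
Dose = 6.3 mcg/kg/min × 100.9091 kg = 635.7273 mcg/min
635.7273 mcg/min × 60 min/hr = 38143.64 mcg/hr
Concentration = 125 mg ÷ 618 mL = 0.2022654 mg/mL = 202.2654 mcg/mL
Rate = 38143.64 mcg/hr ÷ 202.2654 mcg/mL = 188.5821 mL/hr
Volume infused so far = 188.5821 mL/hr × 1.1 hr = 207.4404 mL
Volume remaining = 618 − 207.4404 = 410.5596 mL
New rate:
Dose = 13 mcg/kg/min × 100.9091 kg = 1311.818 mcg/min
1311.818 mcg/min × 60 min/hr = 78709.09 mcg/hr
Rate = 78709.09 mcg/hr ÷ 202.2654 mcg/mL = 389.1377 mL/hr
Time remaining = 410.5596 mL ÷ 389.1377 mL/hr = 1.05505 hr

1.1 hours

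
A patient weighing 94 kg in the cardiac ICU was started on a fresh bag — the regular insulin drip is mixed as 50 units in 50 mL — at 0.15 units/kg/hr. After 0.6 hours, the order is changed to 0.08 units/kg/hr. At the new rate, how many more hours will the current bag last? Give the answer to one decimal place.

Initial rate:
Dose = 0.15 units/kg/hr × 94 kg = 14.1 units/hr
Concentration = 50 units ÷ 50 mL = 1 units/mL
Rate = 14.1 units/hr ÷ 1 units/mL = 14.1 mL/hr
Volume infused so far = 14.1 mL/hr × 0.6 hr = 8.46 mL
Volume remaining = 50 − 8.46 = 41.54 mL
New rate:
Dose = 0.08 units/kg/hr × 94 kg = 7.52 units/hr
Rate = 7.52 units/hr ÷ 1 units/mL = 7.52 mL/hr
Time remaining = 41.54 mL ÷ 7.52 mL/hr = 5.523936 hr

5.5 hours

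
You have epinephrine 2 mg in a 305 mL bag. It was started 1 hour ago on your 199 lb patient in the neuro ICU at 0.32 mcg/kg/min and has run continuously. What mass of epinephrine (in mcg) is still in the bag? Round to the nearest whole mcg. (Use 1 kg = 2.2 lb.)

Weight = 199 lb ÷ 2.2 lb/kg = 90.45455 kg
Dose = 0.32 mcg/kg/min × 90.45455 kg = 28.94545 mcg/min
28.94545 mcg/min × 60 min/hr = 1736.727 mcg/hr
Concentration = 2 mg ÷ 305 mL = 0.006557377 mg/mL = 6.557377 mcg/mL
Rate = 1736.727 mcg/hr ÷ 6.557377 mcg/mL = 264.8509 mL/hr
Volume infused = 264.8509 mL/hr × 1 hr = 264.8509 mL
Volume remaining = 305 − 264.8509 = 40.14909 mL
Drug remaining = 40.14909 mL × 6.557377 mcg/mL = 263.2727 mcg

263 mcg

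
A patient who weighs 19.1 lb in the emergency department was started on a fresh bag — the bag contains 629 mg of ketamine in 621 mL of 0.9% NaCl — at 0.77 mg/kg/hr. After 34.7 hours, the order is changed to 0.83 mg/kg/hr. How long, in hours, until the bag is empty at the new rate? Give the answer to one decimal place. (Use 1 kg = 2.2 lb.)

Initial rate:
Weight = 19.1 lb ÷ 2.2 lb/kg = 8.681818 kg
Dose = 0.77 mg/kg/hr × 8.681818 kg = 6.685 mg/hr
Concentration = 629 mg ÷ 621 mL = 1.012882 mg/mL
Rate = 6.685 mg/hr ÷ 1.012882 mg/mL = 6.599976 mL/hr
Volume infused so far = 6.599976 mL/hr × 34.7 hr = 229.0192 mL
Volume remaining = 621 − 229.0192 = 391.9808 mL
New rate:
Dose = 0.83 mg/kg/hr × 8.681818 kg = 7.205909 mg/hr
Rate = 7.205909 mg/hr ÷ 1.012882 mg/mL = 7.11426 mL/hr
Time remaining = 391.9808 mL ÷ 7.11426 mL/hr = 55.09791 hr

55.1 hours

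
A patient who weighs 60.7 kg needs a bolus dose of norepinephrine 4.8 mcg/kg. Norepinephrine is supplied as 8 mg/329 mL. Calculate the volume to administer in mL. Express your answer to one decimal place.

Dose = 4.8 mcg/kg × 60.7 kg = 291.36 mcg
Concentration = 8 mg ÷ 329 mL = 0.02431611 mg/mL = 24.31611 mcg/mL
Volume = 291.36 mcg ÷ 24.31611 mcg/mL = 11.98218 mL

12.0 mL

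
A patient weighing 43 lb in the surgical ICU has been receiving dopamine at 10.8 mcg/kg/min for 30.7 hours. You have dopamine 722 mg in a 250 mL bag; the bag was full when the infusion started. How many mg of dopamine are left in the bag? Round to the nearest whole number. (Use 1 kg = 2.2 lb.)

333 mg

Weight = 43 lb ÷ 2.2 lb/kg = 19.54545 kg
Dose = 10.8 mcg/kg/min × 19.54545 kg = 211.0909 mcg/min
211.0909 mcg/min × 60 min/hr = 12665.45 mcg/hr
Concentration = 722 mg ÷ 250 mL = 2.888 mg/mL = 2888 mcg/mL
Rate = 12665.45 mcg/hr ÷ 2888 mcg/mL = 4.385545 mL/hr
Volume infused = 4.385545 mL/hr × 30.7 hr = 134.6362 mL
Volume remaining = 250 − 134.6362 = 115.3638 mL
Drug remaining = 115.3638 mL × 2888 mcg/mL = 333170.5 mcg = 333.1705 mg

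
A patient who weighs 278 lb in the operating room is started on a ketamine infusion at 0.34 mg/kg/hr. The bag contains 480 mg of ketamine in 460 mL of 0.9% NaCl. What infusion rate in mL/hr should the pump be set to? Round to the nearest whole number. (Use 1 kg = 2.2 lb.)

Weight = 278 lb ÷ 2.2 lb/kg = 126.3636 kg
Dose = 0.34 mg/kg/hr × 126.3636 kg = 42.96364 mg/hr
Concentration = 480 mg ÷ 460 mL = 1.043478 mg/mL
Rate = 42.96364 mg/hr ÷ 1.043478 mg/mL = 41.17348 mL/hr

41 mL/hr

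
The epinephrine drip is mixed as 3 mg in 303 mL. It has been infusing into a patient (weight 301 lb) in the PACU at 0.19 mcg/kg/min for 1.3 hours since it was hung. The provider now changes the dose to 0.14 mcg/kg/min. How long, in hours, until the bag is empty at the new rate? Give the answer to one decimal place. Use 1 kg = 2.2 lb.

Initial rate:
Weight = 301 lb ÷ 2.2 lb/kg = 136.8182 kg
Dose = 0.19 mcg/kg/min × 136.8182 kg = 25.99545 mcg/min
25.99545 mcg/min × 60 min/hr = 1559.727 mcg/hr
Concentration = 3 mg ÷ 303 mL = 0.00990099 mg/mL = 9.90099 mcg/mL
Rate = 1559.727 mcg/hr ÷ 9.90099 mcg/mL = 157.5325 mL/hr
Volume infused so far = 157.5325 mL/hr × 1.3 hr = 204.7922 mL
Volume remaining = 303 − 204.7922 = 98.20781 mL
New rate:
Dose = 0.14 mcg/kg/min × 136.8182 kg = 19.15455 mcg/min
19.15455 mcg/min × 60 min/hr = 1149.273 mcg/hr
Rate = 1149.273 mcg/hr ÷ 9.90099 mcg/mL = 116.0765 mL/hr
Time remaining = 98.20781 mL ÷ 116.0765 mL/hr = 0.8460607 hr

0.8 hours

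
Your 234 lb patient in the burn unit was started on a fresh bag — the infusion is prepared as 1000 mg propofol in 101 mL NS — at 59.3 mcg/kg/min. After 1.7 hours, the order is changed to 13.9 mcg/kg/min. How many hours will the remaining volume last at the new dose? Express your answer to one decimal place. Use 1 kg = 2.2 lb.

Initial rate:
Weight = 234 lb ÷ 2.2 lb/kg = 106.3636 kg
Dose = 59.3 mcg/kg/min × 106.3636 kg = 6307.364 mcg/min
6307.364 mcg/min × 60 min/hr = 378441.8 mcg/hr
Concentration = 1000 mg ÷ 101 mL = 9.90099 mg/mL = 9900.99 mcg/mL
Rate = 378441.8 mcg/hr ÷ 9900.99 mcg/mL = 38.22262 mL/hr
Volume infused so far = 38.22262 mL/hr × 1.7 hr = 64.97846 mL
Volume remaining = 101 − 64.97846 = 36.02154 mL
New rate:
Dose = 13.9 mcg/kg/min × 106.3636 kg = 1478.455 mcg/min
1478.455 mcg/min × 60 min/hr = 88707.27 mcg/hr
Rate = 88707.27 mcg/hr ÷ 9900.99 mcg/mL = 8.959435 mL/hr
Time remaining = 36.02154 mL ÷ 8.959435 mL/hr = 4.020515 hr

4.0 hours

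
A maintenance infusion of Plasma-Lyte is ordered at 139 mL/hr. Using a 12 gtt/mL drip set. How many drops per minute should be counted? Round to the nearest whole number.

139 mL/hr ÷ 60 min/hr = 2.316667 mL/min
2.316667 mL/min × 12 gtt/mL = 27.8 gtt/min

28 gtt/min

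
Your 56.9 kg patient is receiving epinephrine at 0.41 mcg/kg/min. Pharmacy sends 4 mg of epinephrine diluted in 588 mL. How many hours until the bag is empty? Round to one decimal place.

2.9 hours

Dose = 0.41 mcg/kg/min × 56.9 kg = 23.329 mcg/min
23.329 mcg/min × 60 min/hr = 1399.74 mcg/hr
Concentration = 4 mg ÷ 588 mL = 0.006802721 mg/mL = 6.802721 mcg/mL
Rate = 1399.74 mcg/hr ÷ 6.802721 mcg/mL = 205.7618 mL/hr
Duration = 588 mL ÷ 205.7618 mL/hr = 2.857674 hr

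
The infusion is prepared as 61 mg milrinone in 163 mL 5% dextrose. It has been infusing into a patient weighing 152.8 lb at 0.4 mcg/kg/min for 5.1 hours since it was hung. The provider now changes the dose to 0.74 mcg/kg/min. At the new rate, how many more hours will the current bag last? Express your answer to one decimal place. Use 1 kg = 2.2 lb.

17.0 hours

Initial rate:
Weight = 152.8 lb ÷ 2.2 lb/kg = 69.45455 kg
Dose = 0.4 mcg/kg/min × 69.45455 kg = 27.78182 mcg/min
27.78182 mcg/min × 60 min/hr = 1666.909 mcg/hr
Concentration = 61 mg ÷ 163 mL = 0.3742331 mg/mL = 374.2331 mcg/mL
Rate = 1666.909 mcg/hr ÷ 374.2331 mcg/mL = 4.4542 mL/hr
Volume infused so far = 4.4542 mL/hr × 5.1 hr = 22.71642 mL
Volume remaining = 163 − 22.71642 = 140.2836 mL
New rate:
Dose = 0.74 mcg/kg/min × 69.45455 kg = 51.39636 mcg/min
51.39636 mcg/min × 60 min/hr = 3083.782 mcg/hr
Rate = 3083.782 mcg/hr ÷ 374.2331 mcg/mL = 8.240269 mL/hr
Time remaining = 140.2836 mL ÷ 8.240269 mL/hr = 17.02415 hr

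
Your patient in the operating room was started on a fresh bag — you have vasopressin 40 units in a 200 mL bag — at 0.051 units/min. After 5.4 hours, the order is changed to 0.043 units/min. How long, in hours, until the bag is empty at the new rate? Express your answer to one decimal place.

9.1 hours

Initial rate:
0.051 units/min × 60 min/hr = 3.06 units/hr
Concentration = 40 units ÷ 200 mL = 0.2 units/mL
Rate = 3.06 units/hr ÷ 0.2 units/mL = 15.3 mL/hr
Volume infused so far = 15.3 mL/hr × 5.4 hr = 82.62 mL
Volume remaining = 200 − 82.62 = 117.38 mL
New rate:
0.043 units/min × 60 min/hr = 2.58 units/hr
Rate = 2.58 units/hr ÷ 0.2 units/mL = 12.9 mL/hr
Time remaining = 117.38 mL ÷ 12.9 mL/hr = 9.099225 hr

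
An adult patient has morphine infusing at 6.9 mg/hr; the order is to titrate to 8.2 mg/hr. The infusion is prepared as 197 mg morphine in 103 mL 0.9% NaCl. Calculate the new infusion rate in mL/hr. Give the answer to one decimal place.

4.3 mL/hr

Concentration = 197 mg ÷ 103 mL = 1.912621 mg/mL
Rate = 8.2 mg/hr ÷ 1.912621 mg/mL = 4.28731 mL/hr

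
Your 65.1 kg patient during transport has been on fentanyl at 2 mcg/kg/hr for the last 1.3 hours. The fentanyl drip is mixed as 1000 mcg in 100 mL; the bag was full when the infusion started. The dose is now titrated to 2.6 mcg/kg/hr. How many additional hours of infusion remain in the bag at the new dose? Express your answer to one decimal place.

Initial rate:
Dose = 2 mcg/kg/hr × 65.1 kg = 130.2 mcg/hr
Concentration = 1000 mcg ÷ 100 mL = 10 mcg/mL
Rate = 130.2 mcg/hr ÷ 10 mcg/mL = 13.02 mL/hr
Volume infused so far = 13.02 mL/hr × 1.3 hr = 16.926 mL
Volume remaining = 100 − 16.926 = 83.074 mL
New rate:
Dose = 2.6 mcg/kg/hr × 65.1 kg = 169.26 mcg/hr
Rate = 169.26 mcg/hr ÷ 10 mcg/mL = 16.926 mL/hr
Time remaining = 83.074 mL ÷ 16.926 mL/hr = 4.90807 hr

4.9 hours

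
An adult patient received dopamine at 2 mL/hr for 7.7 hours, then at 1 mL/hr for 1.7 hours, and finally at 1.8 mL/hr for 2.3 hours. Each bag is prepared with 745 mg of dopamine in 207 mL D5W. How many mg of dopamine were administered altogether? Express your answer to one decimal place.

Concentration = 745 mg ÷ 207 mL = 3.599034 mg/mL
Stage 1: 2 mL/hr × 7.7 hr = 15.4 mL → 15.4 mL × 3.599034 mg/mL = 55.42512 mg
Stage 2: 1 mL/hr × 1.7 hr = 1.7 mL → 1.7 mL × 3.599034 mg/mL = 6.118357 mg
Stage 3: 1.8 mL/hr × 2.3 hr = 4.14 mL → 4.14 mL × 3.599034 mg/mL = 14.9 mg
Total = 55.42512 + 6.118357 + 14.9 = 76.44348 mg

76.4 mg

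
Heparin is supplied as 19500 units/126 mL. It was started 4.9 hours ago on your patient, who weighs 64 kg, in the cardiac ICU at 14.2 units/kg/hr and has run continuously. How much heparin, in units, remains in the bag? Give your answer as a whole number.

15047 units

Dose = 14.2 units/kg/hr × 64 kg = 908.8 units/hr
Concentration = 19500 units ÷ 126 mL = 154.7619 units/mL
Rate = 908.8 units/hr ÷ 154.7619 units/mL = 5.872246 mL/hr
Volume infused = 5.872246 mL/hr × 4.9 hr = 28.77401 mL
Volume remaining = 126 − 28.77401 = 97.22599 mL
Drug remaining = 97.22599 mL × 154.7619 units/mL = 15046.88 units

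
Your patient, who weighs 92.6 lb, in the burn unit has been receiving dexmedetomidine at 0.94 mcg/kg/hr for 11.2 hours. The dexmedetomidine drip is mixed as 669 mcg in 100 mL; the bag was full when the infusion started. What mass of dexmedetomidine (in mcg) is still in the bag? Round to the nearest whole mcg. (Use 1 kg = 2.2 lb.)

Weight = 92.6 lb ÷ 2.2 lb/kg = 42.09091 kg
Dose = 0.94 mcg/kg/hr × 42.09091 kg = 39.56545 mcg/hr
Concentration = 669 mcg ÷ 100 mL = 6.69 mcg/mL
Rate = 39.56545 mcg/hr ÷ 6.69 mcg/mL = 5.914119 mL/hr
Volume infused = 5.914119 mL/hr × 11.2 hr = 66.23813 mL
Volume remaining = 100 − 66.23813 = 33.76187 mL
Drug remaining = 33.76187 mL × 6.69 mcg/mL = 225.8669 mcg

226 mcg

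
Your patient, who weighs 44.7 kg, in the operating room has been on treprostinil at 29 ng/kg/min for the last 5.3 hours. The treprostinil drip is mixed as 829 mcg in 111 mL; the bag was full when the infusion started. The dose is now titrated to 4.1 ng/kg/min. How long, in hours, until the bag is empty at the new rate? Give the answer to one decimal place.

37.9 hours

Initial rate:
Dose = 29 ng/kg/min × 44.7 kg = 1296.3 ng/min
1296.3 ng/min × 60 min/hr = 77778 ng/hr
Concentration = 829 mcg ÷ 111 mL = 7.468468 mcg/mL = 7468.468 ng/mL
Rate = 77778 ng/hr ÷ 7468.468 ng/mL = 10.41418 mL/hr
Volume infused so far = 10.41418 mL/hr × 5.3 hr = 55.19517 mL
Volume remaining = 111 − 55.19517 = 55.80483 mL
New rate:
Dose = 4.1 ng/kg/min × 44.7 kg = 183.27 ng/min
183.27 ng/min × 60 min/hr = 10996.2 ng/hr
Rate = 10996.2 ng/hr ÷ 7468.468 ng/mL = 1.47235 mL/hr
Time remaining = 55.80483 mL ÷ 1.47235 mL/hr = 37.90188 hr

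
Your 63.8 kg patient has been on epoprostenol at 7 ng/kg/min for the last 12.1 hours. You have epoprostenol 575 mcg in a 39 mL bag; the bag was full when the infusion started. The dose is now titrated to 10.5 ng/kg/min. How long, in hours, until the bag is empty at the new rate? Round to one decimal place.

6.2 hours

Initial rate:
Dose = 7 ng/kg/min × 63.8 kg = 446.6 ng/min
446.6 ng/min × 60 min/hr = 26796 ng/hr
Concentration = 575 mcg ÷ 39 mL = 14.74359 mcg/mL = 14743.59 ng/mL
Rate = 26796 ng/hr ÷ 14743.59 ng/mL = 1.817468 mL/hr
Volume infused so far = 1.817468 mL/hr × 12.1 hr = 21.99136 mL
Volume remaining = 39 − 21.99136 = 17.00864 mL
New rate:
Dose = 10.5 ng/kg/min × 63.8 kg = 669.9 ng/min
669.9 ng/min × 60 min/hr = 40194 ng/hr
Rate = 40194 ng/hr ÷ 14743.59 ng/mL = 2.726202 mL/hr
Time remaining = 17.00864 mL ÷ 2.726202 mL/hr = 6.238951 hr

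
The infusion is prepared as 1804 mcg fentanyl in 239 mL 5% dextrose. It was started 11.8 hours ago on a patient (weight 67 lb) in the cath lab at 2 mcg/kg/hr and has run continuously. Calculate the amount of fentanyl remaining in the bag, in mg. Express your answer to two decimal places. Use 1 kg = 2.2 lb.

1.09 mg

Weight = 67 lb ÷ 2.2 lb/kg = 30.45455 kg
Dose = 2 mcg/kg/hr × 30.45455 kg = 60.90909 mcg/hr
Concentration = 1804 mcg ÷ 239 mL = 7.548117 mcg/mL
Rate = 60.90909 mcg/hr ÷ 7.548117 mcg/mL = 8.069442 mL/hr
Volume infused = 8.069442 mL/hr × 11.8 hr = 95.21941 mL
Volume remaining = 239 − 95.21941 = 143.7806 mL
Drug remaining = 143.7806 mL × 7.548117 mcg/mL = 1085.273 mcg = 1.085273 mg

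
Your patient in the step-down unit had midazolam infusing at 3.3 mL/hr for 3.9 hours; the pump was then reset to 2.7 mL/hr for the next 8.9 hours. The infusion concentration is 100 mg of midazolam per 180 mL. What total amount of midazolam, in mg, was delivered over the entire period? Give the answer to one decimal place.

20.5 mg

Concentration = 100 mg ÷ 180 mL = 0.5555556 mg/mL
Stage 1: 3.3 mL/hr × 3.9 hr = 12.87 mL → 12.87 mL × 0.5555556 mg/mL = 7.15 mg
Stage 2: 2.7 mL/hr × 8.9 hr = 24.03 mL → 24.03 mL × 0.5555556 mg/mL = 13.35 mg
Total = 7.15 + 13.35 = 20.5 mg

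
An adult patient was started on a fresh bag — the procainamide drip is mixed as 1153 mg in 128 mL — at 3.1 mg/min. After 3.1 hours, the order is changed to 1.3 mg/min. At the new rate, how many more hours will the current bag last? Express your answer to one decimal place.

7.4 hours

Initial rate:
3.1 mg/min × 60 min/hr = 186 mg/hr
Concentration = 1153 mg ÷ 128 mL = 9.007812 mg/mL
Rate = 186 mg/hr ÷ 9.007812 mg/mL = 20.64874 mL/hr
Volume infused so far = 20.64874 mL/hr × 3.1 hr = 64.0111 mL
Volume remaining = 128 − 64.0111 = 63.9889 mL
New rate:
1.3 mg/min × 60 min/hr = 78 mg/hr
Rate = 78 mg/hr ÷ 9.007812 mg/mL = 8.65915 mL/hr
Time remaining = 63.9889 mL ÷ 8.65915 mL/hr = 7.389744 hr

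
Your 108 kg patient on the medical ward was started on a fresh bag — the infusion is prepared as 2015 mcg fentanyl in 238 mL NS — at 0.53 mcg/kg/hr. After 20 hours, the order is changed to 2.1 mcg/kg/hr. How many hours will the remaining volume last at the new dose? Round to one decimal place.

3.8 hours

Initial rate:
Dose = 0.53 mcg/kg/hr × 108 kg = 57.24 mcg/hr
Concentration = 2015 mcg ÷ 238 mL = 8.466387 mcg/mL
Rate = 57.24 mcg/hr ÷ 8.466387 mcg/mL = 6.760854 mL/hr
Volume infused so far = 6.760854 mL/hr × 20 hr = 135.2171 mL
Volume remaining = 238 − 135.2171 = 102.7829 mL
New rate:
Dose = 2.1 mcg/kg/hr × 108 kg = 226.8 mcg/hr
Rate = 226.8 mcg/hr ÷ 8.466387 mcg/mL = 26.78829 mL/hr
Time remaining = 102.7829 mL ÷ 26.78829 mL/hr = 3.836861 hr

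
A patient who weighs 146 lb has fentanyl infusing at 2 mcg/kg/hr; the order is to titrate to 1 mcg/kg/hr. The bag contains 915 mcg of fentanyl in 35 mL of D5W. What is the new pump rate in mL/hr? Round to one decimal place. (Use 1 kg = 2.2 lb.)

2.5 mL/hr

Weight = 146 lb ÷ 2.2 lb/kg = 66.36364 kg
Dose = 1 mcg/kg/hr × 66.36364 kg = 66.36364 mcg/hr
Concentration = 915 mcg ÷ 35 mL = 26.14286 mcg/mL
Rate = 66.36364 mcg/hr ÷ 26.14286 mcg/mL = 2.5385 mL/hr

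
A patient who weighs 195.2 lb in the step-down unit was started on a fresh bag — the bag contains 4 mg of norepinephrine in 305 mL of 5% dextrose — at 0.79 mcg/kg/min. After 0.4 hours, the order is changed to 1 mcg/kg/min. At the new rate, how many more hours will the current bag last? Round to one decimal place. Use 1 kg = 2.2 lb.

Initial rate:
Weight = 195.2 lb ÷ 2.2 lb/kg = 88.72727 kg
Dose = 0.79 mcg/kg/min × 88.72727 kg = 70.09455 mcg/min
70.09455 mcg/min × 60 min/hr = 4205.673 mcg/hr
Concentration = 4 mg ÷ 305 mL = 0.01311475 mg/mL = 13.11475 mcg/mL
Rate = 4205.673 mcg/hr ÷ 13.11475 mcg/mL = 320.6825 mL/hr
Volume infused so far = 320.6825 mL/hr × 0.4 hr = 128.273 mL
Volume remaining = 305 − 128.273 = 176.727 mL
New rate:
Dose = 1 mcg/kg/min × 88.72727 kg = 88.72727 mcg/min
88.72727 mcg/min × 60 min/hr = 5323.636 mcg/hr
Rate = 5323.636 mcg/hr ÷ 13.11475 mcg/mL = 405.9273 mL/hr
Time remaining = 176.727 mL ÷ 405.9273 mL/hr = 0.4353661 hr

0.4 hours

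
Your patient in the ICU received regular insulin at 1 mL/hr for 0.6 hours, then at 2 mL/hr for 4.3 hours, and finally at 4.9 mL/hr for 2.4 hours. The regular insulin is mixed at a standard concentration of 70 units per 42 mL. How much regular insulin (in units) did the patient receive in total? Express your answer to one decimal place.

Concentration = 70 units ÷ 42 mL = 1.666667 units/mL
Stage 1: 1 mL/hr × 0.6 hr = 0.6 mL → 0.6 mL × 1.666667 units/mL = 1 units
Stage 2: 2 mL/hr × 4.3 hr = 8.6 mL → 8.6 mL × 1.666667 units/mL = 14.33333 units
Stage 3: 4.9 mL/hr × 2.4 hr = 11.76 mL → 11.76 mL × 1.666667 units/mL = 19.6 units
Total = 1 + 14.33333 + 19.6 = 34.93333 units

34.9 units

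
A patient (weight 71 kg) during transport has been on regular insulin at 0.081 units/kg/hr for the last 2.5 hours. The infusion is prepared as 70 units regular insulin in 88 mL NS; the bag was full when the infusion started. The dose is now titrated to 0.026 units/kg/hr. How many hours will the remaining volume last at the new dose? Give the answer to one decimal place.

Initial rate:
Dose = 0.081 units/kg/hr × 71 kg = 5.751 units/hr
Concentration = 70 units ÷ 88 mL = 0.7954545 units/mL
Rate = 5.751 units/hr ÷ 0.7954545 units/mL = 7.229829 mL/hr
Volume infused so far = 7.229829 mL/hr × 2.5 hr = 18.07457 mL
Volume remaining = 88 − 18.07457 = 69.92543 mL
New rate:
Dose = 0.026 units/kg/hr × 71 kg = 1.846 units/hr
Rate = 1.846 units/hr ÷ 0.7954545 units/mL = 2.320686 mL/hr
Time remaining = 69.92543 mL ÷ 2.320686 mL/hr = 30.13137 hr

30.1 hours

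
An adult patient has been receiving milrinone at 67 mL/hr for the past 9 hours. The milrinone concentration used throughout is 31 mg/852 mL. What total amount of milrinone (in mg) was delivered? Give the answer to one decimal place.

21.9 mg

Concentration = 31 mg ÷ 852 mL = 0.03638498 mg/mL = 36.38498 mcg/mL
Drug rate = 67 mL/hr × 36.38498 mcg/mL = 2437.793 mcg/hr
Total = 2437.793 mcg/hr × 9 hr = 21940.14 mcg = 21.94014 mg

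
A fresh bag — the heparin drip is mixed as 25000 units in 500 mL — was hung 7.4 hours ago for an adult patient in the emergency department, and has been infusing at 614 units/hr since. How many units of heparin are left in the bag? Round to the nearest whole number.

20456 units

Concentration = 25000 units ÷ 500 mL = 50 units/mL
Rate = 614 units/hr ÷ 50 units/mL = 12.28 mL/hr
Volume infused = 12.28 mL/hr × 7.4 hr = 90.872 mL
Volume remaining = 500 − 90.872 = 409.128 mL
Drug remaining = 409.128 mL × 50 units/mL = 20456.4 units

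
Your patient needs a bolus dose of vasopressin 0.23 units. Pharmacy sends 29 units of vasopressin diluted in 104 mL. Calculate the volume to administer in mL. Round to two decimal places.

0.82 mL

Concentration = 29 units ÷ 104 mL = 0.2788462 units/mL
Volume = 0.23 units ÷ 0.2788462 units/mL = 0.8248276 mL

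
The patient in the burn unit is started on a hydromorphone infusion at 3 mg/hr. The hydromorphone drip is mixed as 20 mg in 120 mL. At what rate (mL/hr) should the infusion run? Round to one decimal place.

Concentration = 20 mg ÷ 120 mL = 0.1666667 mg/mL
Rate = 3 mg/hr ÷ 0.1666667 mg/mL = 18 mL/hr

18.0 mL/hr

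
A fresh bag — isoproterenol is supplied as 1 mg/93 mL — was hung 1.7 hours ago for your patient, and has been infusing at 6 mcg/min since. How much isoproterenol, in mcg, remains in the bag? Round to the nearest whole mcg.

6 mcg/min × 60 min/hr = 360 mcg/hr
Concentration = 1 mg ÷ 93 mL = 0.01075269 mg/mL = 10.75269 mcg/mL
Rate = 360 mcg/hr ÷ 10.75269 mcg/mL = 33.48 mL/hr
Volume infused = 33.48 mL/hr × 1.7 hr = 56.916 mL
Volume remaining = 93 − 56.916 = 36.084 mL
Drug remaining = 36.084 mL × 10.75269 mcg/mL = 388 mcg

388 mcg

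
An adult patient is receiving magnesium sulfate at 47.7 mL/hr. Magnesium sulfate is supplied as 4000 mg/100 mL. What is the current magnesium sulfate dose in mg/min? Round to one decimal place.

31.8 mg/min

Concentration = 4000 mg ÷ 100 mL = 40 mg/mL
Drug rate = 47.7 mL/hr × 40 mg/mL = 1908 mg/hr
1908 mg/hr ÷ 60 min/hr = 31.8 mg/min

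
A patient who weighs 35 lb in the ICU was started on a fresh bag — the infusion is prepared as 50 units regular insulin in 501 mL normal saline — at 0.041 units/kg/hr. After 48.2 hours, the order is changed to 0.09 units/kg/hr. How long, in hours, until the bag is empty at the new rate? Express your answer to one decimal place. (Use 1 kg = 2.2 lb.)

Initial rate:
Weight = 35 lb ÷ 2.2 lb/kg = 15.90909 kg
Dose = 0.041 units/kg/hr × 15.90909 kg = 0.6522727 units/hr
Concentration = 50 units ÷ 501 mL = 0.0998004 units/mL
Rate = 0.6522727 units/hr ÷ 0.0998004 units/mL = 6.535773 mL/hr
Volume infused so far = 6.535773 mL/hr × 48.2 hr = 315.0242 mL
Volume remaining = 501 − 315.0242 = 185.9758 mL
New rate:
Dose = 0.09 units/kg/hr × 15.90909 kg = 1.431818 units/hr
Rate = 1.431818 units/hr ÷ 0.0998004 units/mL = 14.34682 mL/hr
Time remaining = 185.9758 mL ÷ 14.34682 mL/hr = 12.96286 hr

13.0 hours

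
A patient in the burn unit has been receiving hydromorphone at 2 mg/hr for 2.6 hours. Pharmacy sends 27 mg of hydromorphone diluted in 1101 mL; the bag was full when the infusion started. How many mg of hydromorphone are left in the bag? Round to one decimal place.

21.8 mg

Concentration = 27 mg ÷ 1101 mL = 0.02452316 mg/mL
Rate = 2 mg/hr ÷ 0.02452316 mg/mL = 81.55556 mL/hr
Volume infused = 81.55556 mL/hr × 2.6 hr = 212.0444 mL
Volume remaining = 1101 − 212.0444 = 888.9556 mL
Drug remaining = 888.9556 mL × 0.02452316 mg/mL = 21.8 mg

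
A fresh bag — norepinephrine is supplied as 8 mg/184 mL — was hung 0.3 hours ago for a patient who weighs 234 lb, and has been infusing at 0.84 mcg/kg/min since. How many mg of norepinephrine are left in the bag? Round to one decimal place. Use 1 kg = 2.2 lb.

6.4 mg

Weight = 234 lb ÷ 2.2 lb/kg = 106.3636 kg
Dose = 0.84 mcg/kg/min × 106.3636 kg = 89.34545 mcg/min
89.34545 mcg/min × 60 min/hr = 5360.727 mcg/hr
Concentration = 8 mg ÷ 184 mL = 0.04347826 mg/mL = 43.47826 mcg/mL
Rate = 5360.727 mcg/hr ÷ 43.47826 mcg/mL = 123.2967 mL/hr
Volume infused = 123.2967 mL/hr × 0.3 hr = 36.98902 mL
Volume remaining = 184 − 36.98902 = 147.011 mL
Drug remaining = 147.011 mL × 43.47826 mcg/mL = 6391.782 mcg = 6.391782 mg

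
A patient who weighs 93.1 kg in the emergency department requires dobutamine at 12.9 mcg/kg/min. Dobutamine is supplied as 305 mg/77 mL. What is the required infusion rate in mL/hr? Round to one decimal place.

18.2 mL/hr

Dose = 12.9 mcg/kg/min × 93.1 kg = 1200.99 mcg/min
1200.99 mcg/min × 60 min/hr = 72059.4 mcg/hr
Concentration = 305 mg ÷ 77 mL = 3.961039 mg/mL = 3961.039 mcg/mL
Rate = 72059.4 mcg/hr ÷ 3961.039 mcg/mL = 18.19205 mL/hr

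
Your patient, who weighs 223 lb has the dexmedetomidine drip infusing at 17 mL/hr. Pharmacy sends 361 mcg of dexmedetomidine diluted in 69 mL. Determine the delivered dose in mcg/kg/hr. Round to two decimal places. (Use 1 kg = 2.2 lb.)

0.88 mcg/kg/hr

Weight = 223 lb ÷ 2.2 lb/kg = 101.3636 kg
Concentration = 361 mcg ÷ 69 mL = 5.231884 mcg/mL
Drug rate = 17 mL/hr × 5.231884 mcg/mL = 88.94203 mcg/hr
88.94203 mcg/hr ÷ 101.3636 kg = 0.877455 mcg/kg/hr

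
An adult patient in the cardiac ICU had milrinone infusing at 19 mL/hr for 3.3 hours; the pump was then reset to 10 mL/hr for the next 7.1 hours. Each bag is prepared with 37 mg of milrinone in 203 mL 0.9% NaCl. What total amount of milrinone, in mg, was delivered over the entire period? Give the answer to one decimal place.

Concentration = 37 mg ÷ 203 mL = 0.182266 mg/mL
Stage 1: 19 mL/hr × 3.3 hr = 62.7 mL → 62.7 mL × 0.182266 mg/mL = 11.42808 mg
Stage 2: 10 mL/hr × 7.1 hr = 71 mL → 71 mL × 0.182266 mg/mL = 12.94089 mg
Total = 11.42808 + 12.94089 = 24.36897 mg

24.4 mg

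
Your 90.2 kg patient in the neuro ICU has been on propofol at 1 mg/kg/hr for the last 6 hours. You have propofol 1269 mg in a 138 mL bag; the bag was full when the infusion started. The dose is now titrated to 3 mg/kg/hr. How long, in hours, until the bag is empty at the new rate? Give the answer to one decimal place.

2.7 hours

Initial rate:
Dose = 1 mg/kg/hr × 90.2 kg = 90.2 mg/hr
Concentration = 1269 mg ÷ 138 mL = 9.195652 mg/mL
Rate = 90.2 mg/hr ÷ 9.195652 mg/mL = 9.808983 mL/hr
Volume infused so far = 9.808983 mL/hr × 6 hr = 58.8539 mL
Volume remaining = 138 − 58.8539 = 79.1461 mL
New rate:
Dose = 3 mg/kg/hr × 90.2 kg = 270.6 mg/hr
Rate = 270.6 mg/hr ÷ 9.195652 mg/mL = 29.42695 mL/hr
Time remaining = 79.1461 mL ÷ 29.42695 mL/hr = 2.689579 hr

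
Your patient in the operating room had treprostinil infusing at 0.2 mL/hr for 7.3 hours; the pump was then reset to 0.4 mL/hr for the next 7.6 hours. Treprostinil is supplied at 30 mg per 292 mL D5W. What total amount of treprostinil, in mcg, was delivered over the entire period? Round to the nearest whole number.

462 mcg

Concentration = 30 mg ÷ 292 mL = 0.1027397 mg/mL
Stage 1: 0.2 mL/hr × 7.3 hr = 1.46 mL → 1.46 mL × 0.1027397 mg/mL = 0.15 mg
Stage 2: 0.4 mL/hr × 7.6 hr = 3.04 mL → 3.04 mL × 0.1027397 mg/mL = 0.3123288 mg
Total = 0.15 + 0.3123288 = 0.4623288 mg = 462.3288 mcg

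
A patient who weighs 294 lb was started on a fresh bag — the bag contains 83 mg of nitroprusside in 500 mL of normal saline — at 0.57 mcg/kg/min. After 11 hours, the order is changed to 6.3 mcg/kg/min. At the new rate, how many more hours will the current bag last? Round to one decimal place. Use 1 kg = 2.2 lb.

0.6 hours

Initial rate:
Weight = 294 lb ÷ 2.2 lb/kg = 133.6364 kg
Dose = 0.57 mcg/kg/min × 133.6364 kg = 76.17273 mcg/min
76.17273 mcg/min × 60 min/hr = 4570.364 mcg/hr
Concentration = 83 mg ÷ 500 mL = 0.166 mg/mL = 166 mcg/mL
Rate = 4570.364 mcg/hr ÷ 166 mcg/mL = 27.53231 mL/hr
Volume infused so far = 27.53231 mL/hr × 11 hr = 302.8554 mL
Volume remaining = 500 − 302.8554 = 197.1446 mL
New rate:
Dose = 6.3 mcg/kg/min × 133.6364 kg = 841.9091 mcg/min
841.9091 mcg/min × 60 min/hr = 50514.55 mcg/hr
Rate = 50514.55 mcg/hr ÷ 166 mcg/mL = 304.3045 mL/hr
Time remaining = 197.1446 mL ÷ 304.3045 mL/hr = 0.647853 hr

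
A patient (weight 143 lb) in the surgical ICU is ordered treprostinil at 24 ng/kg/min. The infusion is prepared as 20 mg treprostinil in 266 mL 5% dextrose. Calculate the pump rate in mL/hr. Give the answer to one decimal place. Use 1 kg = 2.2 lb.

1.2 mL/hr

Weight = 143 lb ÷ 2.2 lb/kg = 65 kg
Dose = 24 ng/kg/min × 65 kg = 1560 ng/min
1560 ng/min × 60 min/hr = 93600 ng/hr
Concentration = 20 mg ÷ 266 mL = 0.07518797 mg/mL = 75187.97 ng/mL
Rate = 93600 ng/hr ÷ 75187.97 ng/mL = 1.24488 mL/hr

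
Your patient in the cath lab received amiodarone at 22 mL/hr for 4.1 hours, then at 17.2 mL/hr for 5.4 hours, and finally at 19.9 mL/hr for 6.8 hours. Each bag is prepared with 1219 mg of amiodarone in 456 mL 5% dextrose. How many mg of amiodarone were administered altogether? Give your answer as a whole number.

851 mg

Concentration = 1219 mg ÷ 456 mL = 2.673246 mg/mL
Stage 1: 22 mL/hr × 4.1 hr = 90.2 mL → 90.2 mL × 2.673246 mg/mL = 241.1268 mg
Stage 2: 17.2 mL/hr × 5.4 hr = 92.88 mL → 92.88 mL × 2.673246 mg/mL = 248.2911 mg
Stage 3: 19.9 mL/hr × 6.8 hr = 135.32 mL → 135.32 mL × 2.673246 mg/mL = 361.7436 mg
Total = 241.1268 + 248.2911 + 361.7436 = 851.1614 mg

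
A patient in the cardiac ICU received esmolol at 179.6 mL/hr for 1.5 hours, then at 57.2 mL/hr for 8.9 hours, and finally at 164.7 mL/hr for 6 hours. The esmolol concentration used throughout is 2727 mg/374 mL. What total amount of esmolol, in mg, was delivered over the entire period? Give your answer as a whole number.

Concentration = 2727 mg ÷ 374 mL = 7.291444 mg/mL
Stage 1: 179.6 mL/hr × 1.5 hr = 269.4 mL → 269.4 mL × 7.291444 mg/mL = 1964.315 mg
Stage 2: 57.2 mL/hr × 8.9 hr = 509.08 mL → 509.08 mL × 7.291444 mg/mL = 3711.928 mg
Stage 3: 164.7 mL/hr × 6 hr = 988.2 mL → 988.2 mL × 7.291444 mg/mL = 7205.405 mg
Total = 1964.315 + 3711.928 + 7205.405 = 12881.65 mg

12882 mg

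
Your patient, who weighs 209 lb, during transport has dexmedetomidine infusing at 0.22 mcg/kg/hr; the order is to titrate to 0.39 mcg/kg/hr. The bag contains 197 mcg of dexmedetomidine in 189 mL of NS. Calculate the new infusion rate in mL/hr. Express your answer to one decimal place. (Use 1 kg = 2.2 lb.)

35.5 mL/hr

Weight = 209 lb ÷ 2.2 lb/kg = 95 kg
Dose = 0.39 mcg/kg/hr × 95 kg = 37.05 mcg/hr
Concentration = 197 mcg ÷ 189 mL = 1.042328 mcg/mL
Rate = 37.05 mcg/hr ÷ 1.042328 mcg/mL = 35.54543 mL/hr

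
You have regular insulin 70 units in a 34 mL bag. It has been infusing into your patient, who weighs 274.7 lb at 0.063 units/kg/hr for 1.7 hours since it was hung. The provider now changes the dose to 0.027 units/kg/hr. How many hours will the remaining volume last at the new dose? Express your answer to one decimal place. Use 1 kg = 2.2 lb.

Initial rate:
Weight = 274.7 lb ÷ 2.2 lb/kg = 124.8636 kg
Dose = 0.063 units/kg/hr × 124.8636 kg = 7.866409 units/hr
Concentration = 70 units ÷ 34 mL = 2.058824 units/mL
Rate = 7.866409 units/hr ÷ 2.058824 units/mL = 3.820827 mL/hr
Volume infused so far = 3.820827 mL/hr × 1.7 hr = 6.495406 mL
Volume remaining = 34 − 6.495406 = 27.50459 mL
New rate:
Dose = 0.027 units/kg/hr × 124.8636 kg = 3.371318 units/hr
Rate = 3.371318 units/hr ÷ 2.058824 units/mL = 1.637497 mL/hr
Time remaining = 27.50459 mL ÷ 1.637497 mL/hr = 16.79673 hr

16.8 hours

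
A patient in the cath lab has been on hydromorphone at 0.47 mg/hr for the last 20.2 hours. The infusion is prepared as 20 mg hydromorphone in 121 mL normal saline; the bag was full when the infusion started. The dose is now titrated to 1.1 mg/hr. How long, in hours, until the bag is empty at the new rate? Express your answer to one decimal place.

Initial rate:
Concentration = 20 mg ÷ 121 mL = 0.1652893 mg/mL
Rate = 0.47 mg/hr ÷ 0.1652893 mg/mL = 2.8435 mL/hr
Volume infused so far = 2.8435 mL/hr × 20.2 hr = 57.4387 mL
Volume remaining = 121 − 57.4387 = 63.5613 mL
New rate:
Rate = 1.1 mg/hr ÷ 0.1652893 mg/mL = 6.655 mL/hr
Time remaining = 63.5613 mL ÷ 6.655 mL/hr = 9.550909 hr

9.6 hours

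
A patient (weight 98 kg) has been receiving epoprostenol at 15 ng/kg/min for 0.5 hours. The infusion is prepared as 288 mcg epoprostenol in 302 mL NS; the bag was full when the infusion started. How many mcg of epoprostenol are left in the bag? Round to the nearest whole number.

244 mcg

Dose = 15 ng/kg/min × 98 kg = 1470 ng/min
1470 ng/min × 60 min/hr = 88200 ng/hr
Concentration = 288 mcg ÷ 302 mL = 0.9536424 mcg/mL = 953.6424 ng/mL
Rate = 88200 ng/hr ÷ 953.6424 ng/mL = 92.4875 mL/hr
Volume infused = 92.4875 mL/hr × 0.5 hr = 46.24375 mL
Volume remaining = 302 − 46.24375 = 255.7562 mL
Drug remaining = 255.7562 mL × 953.6424 ng/mL = 243900 ng = 243.9 mcg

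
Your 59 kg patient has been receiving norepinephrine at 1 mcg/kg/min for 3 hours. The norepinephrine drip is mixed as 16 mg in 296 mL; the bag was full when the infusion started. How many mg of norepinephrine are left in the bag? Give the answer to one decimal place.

5.4 mg

Dose = 1 mcg/kg/min × 59 kg = 59 mcg/min
59 mcg/min × 60 min/hr = 3540 mcg/hr
Concentration = 16 mg ÷ 296 mL = 0.05405405 mg/mL = 54.05405 mcg/mL
Rate = 3540 mcg/hr ÷ 54.05405 mcg/mL = 65.49 mL/hr
Volume infused = 65.49 mL/hr × 3 hr = 196.47 mL
Volume remaining = 296 − 196.47 = 99.53 mL
Drug remaining = 99.53 mL × 54.05405 mcg/mL = 5380 mcg = 5.38 mg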